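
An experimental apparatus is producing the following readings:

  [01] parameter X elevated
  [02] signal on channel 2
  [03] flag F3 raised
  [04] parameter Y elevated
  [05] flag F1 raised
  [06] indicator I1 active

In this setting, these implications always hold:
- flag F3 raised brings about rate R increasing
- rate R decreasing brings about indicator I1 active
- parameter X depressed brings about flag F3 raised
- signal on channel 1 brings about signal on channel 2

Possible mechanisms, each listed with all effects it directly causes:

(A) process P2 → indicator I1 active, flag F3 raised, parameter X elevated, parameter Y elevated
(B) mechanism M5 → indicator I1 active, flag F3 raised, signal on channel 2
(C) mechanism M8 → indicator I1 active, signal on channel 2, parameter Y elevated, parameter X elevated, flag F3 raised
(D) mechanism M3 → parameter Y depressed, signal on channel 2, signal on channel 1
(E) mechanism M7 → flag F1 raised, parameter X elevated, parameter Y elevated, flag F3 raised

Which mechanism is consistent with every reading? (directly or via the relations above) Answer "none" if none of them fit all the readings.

For each candidate, compare predicted effects to what was observed:
(A) process P2 — parameter X elevated yes; signal on channel 2 NO; flag F3 raised yes; parameter Y elevated yes; flag F1 raised NO; indicator I1 active yes
(B) mechanism M5 — does not account for parameter X elevated, parameter Y elevated, flag F1 raised
(C) mechanism M8 — parameter X elevated yes; signal on channel 2 yes; flag F3 raised yes; parameter Y elevated yes; flag F1 raised NO; indicator I1 active yes
(D) mechanism M3 — parameter X elevated NO; signal on channel 2 yes; flag F3 raised NO; parameter Y elevated NO; flag F1 raised NO; indicator I1 active NO
(E) mechanism M7 — does not account for signal on channel 2, indicator I1 active
Every candidate fails on at least one observation.

none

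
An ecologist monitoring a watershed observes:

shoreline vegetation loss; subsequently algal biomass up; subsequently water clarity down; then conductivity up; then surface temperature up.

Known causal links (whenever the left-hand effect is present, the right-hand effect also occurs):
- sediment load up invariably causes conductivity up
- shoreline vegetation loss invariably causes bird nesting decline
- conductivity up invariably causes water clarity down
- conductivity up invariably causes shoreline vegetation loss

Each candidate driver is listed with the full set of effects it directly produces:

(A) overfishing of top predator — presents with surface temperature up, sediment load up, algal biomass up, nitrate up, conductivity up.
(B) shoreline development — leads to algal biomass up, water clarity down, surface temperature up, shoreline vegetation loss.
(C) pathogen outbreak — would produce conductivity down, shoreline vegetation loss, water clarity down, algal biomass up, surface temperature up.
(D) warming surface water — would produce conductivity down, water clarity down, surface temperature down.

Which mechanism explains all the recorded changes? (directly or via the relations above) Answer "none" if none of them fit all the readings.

A

Testing each hypothesis:
(A) overfishing of top predator — accounts for every observation (shoreline vegetation loss through conductivity up → shoreline vegetation loss)
(B) shoreline development — does not account for conductivity up
(C) pathogen outbreak — fails on conductivity up (predicts conductivity down, not conductivity up)
(D) warming surface water — shoreline vegetation loss NO; algal biomass up NO; water clarity down yes; conductivity up NO; surface temperature up NO
(A) alone accounts for all the evidence.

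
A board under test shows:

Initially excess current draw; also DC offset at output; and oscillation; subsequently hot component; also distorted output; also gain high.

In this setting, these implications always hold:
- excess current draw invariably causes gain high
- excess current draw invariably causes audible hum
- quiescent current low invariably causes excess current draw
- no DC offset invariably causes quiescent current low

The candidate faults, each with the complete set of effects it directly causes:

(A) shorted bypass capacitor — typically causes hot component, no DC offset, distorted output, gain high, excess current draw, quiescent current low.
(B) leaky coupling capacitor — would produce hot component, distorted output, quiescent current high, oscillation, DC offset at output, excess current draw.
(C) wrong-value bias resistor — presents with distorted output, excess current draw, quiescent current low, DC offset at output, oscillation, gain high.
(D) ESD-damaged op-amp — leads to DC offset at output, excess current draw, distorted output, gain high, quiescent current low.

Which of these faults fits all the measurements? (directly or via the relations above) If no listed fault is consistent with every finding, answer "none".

B

Per-candidate check:
(A) shorted bypass capacitor — fails on DC offset at output, oscillation (predicts no DC offset, not DC offset at output)
(B) leaky coupling capacitor — accounts for every observation (gain high through excess current draw → gain high)
(C) wrong-value bias resistor — excess current draw yes; DC offset at output yes; oscillation yes; hot component NO; distorted output yes; gain high yes
(D) ESD-damaged op-amp — does not account for oscillation, hot component
Only (B) is consistent with every observation.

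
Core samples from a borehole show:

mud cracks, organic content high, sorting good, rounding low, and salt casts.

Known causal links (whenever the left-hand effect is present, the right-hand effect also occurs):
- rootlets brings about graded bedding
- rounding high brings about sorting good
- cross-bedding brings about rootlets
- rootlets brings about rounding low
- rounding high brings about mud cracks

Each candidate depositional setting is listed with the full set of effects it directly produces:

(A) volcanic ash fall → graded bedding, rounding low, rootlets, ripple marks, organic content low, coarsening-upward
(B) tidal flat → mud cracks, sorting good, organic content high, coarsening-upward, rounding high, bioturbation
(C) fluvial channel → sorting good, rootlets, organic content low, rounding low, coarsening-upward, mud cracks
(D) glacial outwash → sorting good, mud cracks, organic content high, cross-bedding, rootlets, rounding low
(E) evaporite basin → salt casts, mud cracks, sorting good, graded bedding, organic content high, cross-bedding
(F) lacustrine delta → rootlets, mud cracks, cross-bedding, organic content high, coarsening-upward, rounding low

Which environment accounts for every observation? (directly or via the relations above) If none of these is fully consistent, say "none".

Checking each candidate against the observations:
(A) volcanic ash fall — mud cracks -; organic content high -; sorting good -; rounding low +; salt casts -
(B) tidal flat — fails on rounding low, salt casts (predicts rounding high, not rounding low)
(C) fluvial channel — mud cracks +; organic content high -; sorting good +; rounding low +; salt casts -
(D) glacial outwash — mud cracks +; organic content high +; sorting good +; rounding low +; salt casts -
(E) evaporite basin — mud cracks +; organic content high +; sorting good +; rounding low + (by cross-bedding → rootlets → rounding low); salt casts +
(F) lacustrine delta — mud cracks +; organic content high +; sorting good -; rounding low +; salt casts -
(E) is the only candidate with no mismatches.

E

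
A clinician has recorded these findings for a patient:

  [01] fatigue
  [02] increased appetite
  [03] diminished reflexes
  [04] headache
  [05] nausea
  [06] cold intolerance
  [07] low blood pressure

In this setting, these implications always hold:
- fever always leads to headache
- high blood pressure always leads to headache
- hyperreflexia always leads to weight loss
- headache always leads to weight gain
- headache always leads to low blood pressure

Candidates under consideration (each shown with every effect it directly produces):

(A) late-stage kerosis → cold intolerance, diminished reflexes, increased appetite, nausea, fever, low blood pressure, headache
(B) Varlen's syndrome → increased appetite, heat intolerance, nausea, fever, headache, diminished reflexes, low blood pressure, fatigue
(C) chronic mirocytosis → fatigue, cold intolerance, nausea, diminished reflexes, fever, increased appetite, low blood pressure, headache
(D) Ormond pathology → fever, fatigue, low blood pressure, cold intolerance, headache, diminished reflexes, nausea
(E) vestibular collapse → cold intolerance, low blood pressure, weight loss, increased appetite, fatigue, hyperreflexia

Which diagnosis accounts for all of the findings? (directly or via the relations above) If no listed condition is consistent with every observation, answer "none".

Checking each candidate against the observations:
(A) late-stage kerosis — fatigue ✗; increased appetite ✓; diminished reflexes ✓; headache ✓; nausea ✓; cold intolerance ✓; low blood pressure ✓
(B) Varlen's syndrome — fails on cold intolerance (predicts heat intolerance, not cold intolerance)
(C) chronic mirocytosis — accounts for every observation
(D) Ormond pathology — does not account for increased appetite
(E) vestibular collapse — fails on diminished reflexes, headache, nausea (predicts hyperreflexia, not diminished reflexes)
Only (C) is consistent with every observation.

C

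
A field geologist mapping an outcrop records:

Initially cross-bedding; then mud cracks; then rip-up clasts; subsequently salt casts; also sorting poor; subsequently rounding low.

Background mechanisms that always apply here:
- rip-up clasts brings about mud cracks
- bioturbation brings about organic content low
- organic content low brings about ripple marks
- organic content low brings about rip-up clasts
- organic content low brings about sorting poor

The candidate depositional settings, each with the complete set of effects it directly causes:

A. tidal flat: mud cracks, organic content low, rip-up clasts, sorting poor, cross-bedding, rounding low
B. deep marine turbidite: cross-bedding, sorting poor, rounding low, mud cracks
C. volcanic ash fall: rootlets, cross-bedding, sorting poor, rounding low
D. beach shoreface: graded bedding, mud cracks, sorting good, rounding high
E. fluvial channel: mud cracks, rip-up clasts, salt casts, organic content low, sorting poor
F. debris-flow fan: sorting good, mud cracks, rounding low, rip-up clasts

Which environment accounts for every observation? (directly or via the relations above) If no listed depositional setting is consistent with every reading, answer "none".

none

Testing each hypothesis:
(A) tidal flat — does not account for salt casts
(B) deep marine turbidite — cross-bedding yes; mud cracks yes; rip-up clasts NO; salt casts NO; sorting poor yes; rounding low yes
(C) volcanic ash fall — does not account for mud cracks, rip-up clasts, salt casts
(D) beach shoreface — fails on cross-bedding, rip-up clasts, salt casts, sorting poor, rounding low (predicts sorting good, not sorting poor; predicts rounding high, not rounding low)
(E) fluvial channel — cross-bedding NO; mud cracks yes; rip-up clasts yes; salt casts yes; sorting poor yes; rounding low NO
(F) debris-flow fan — fails on cross-bedding, salt casts, sorting poor (predicts sorting good, not sorting poor)
Every candidate fails on at least one observation.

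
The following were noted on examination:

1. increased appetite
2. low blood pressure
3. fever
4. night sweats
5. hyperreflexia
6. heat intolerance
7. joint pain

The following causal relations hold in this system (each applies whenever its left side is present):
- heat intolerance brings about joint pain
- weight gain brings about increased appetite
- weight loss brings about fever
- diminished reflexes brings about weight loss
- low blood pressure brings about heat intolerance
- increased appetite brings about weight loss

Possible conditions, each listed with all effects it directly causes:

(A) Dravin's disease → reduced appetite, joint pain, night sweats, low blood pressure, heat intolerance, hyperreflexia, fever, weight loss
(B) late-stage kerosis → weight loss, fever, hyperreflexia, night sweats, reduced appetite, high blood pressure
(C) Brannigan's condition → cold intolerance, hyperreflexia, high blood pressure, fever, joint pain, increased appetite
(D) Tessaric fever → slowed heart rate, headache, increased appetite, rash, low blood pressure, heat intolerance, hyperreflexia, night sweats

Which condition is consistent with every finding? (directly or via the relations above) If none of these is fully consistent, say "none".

D

Checking each candidate against the observations:
(A) Dravin's disease — fails on increased appetite (predicts reduced appetite, not increased appetite)
(B) late-stage kerosis — fails on increased appetite, low blood pressure, heat intolerance, joint pain (predicts reduced appetite, not increased appetite; predicts high blood pressure, not low blood pressure)
(C) Brannigan's condition — fails on low blood pressure, night sweats, heat intolerance (predicts high blood pressure, not low blood pressure; predicts cold intolerance, not heat intolerance)
(D) Tessaric fever — increased appetite yes; low blood pressure yes; fever yes (via increased appetite → weight loss → fever); night sweats yes; hyperreflexia yes; heat intolerance yes; joint pain yes (via heat intolerance → joint pain)
Only (D) is consistent with every observation.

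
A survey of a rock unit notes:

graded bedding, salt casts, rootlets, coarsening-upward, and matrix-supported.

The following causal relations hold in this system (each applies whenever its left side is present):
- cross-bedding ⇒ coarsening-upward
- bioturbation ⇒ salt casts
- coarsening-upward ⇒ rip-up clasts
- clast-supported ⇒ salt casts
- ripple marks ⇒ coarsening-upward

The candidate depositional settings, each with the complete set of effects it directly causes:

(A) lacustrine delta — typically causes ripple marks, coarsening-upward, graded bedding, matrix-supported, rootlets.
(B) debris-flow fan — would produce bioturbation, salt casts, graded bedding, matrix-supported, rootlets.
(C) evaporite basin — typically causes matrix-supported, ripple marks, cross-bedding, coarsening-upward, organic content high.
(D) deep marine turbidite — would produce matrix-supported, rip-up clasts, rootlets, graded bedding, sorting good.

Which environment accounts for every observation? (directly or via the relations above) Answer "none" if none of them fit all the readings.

Per-candidate check:
(A) lacustrine delta — does not account for salt casts
(B) debris-flow fan — does not account for coarsening-upward
(C) evaporite basin — graded bedding miss; salt casts miss; rootlets miss; coarsening-upward match; matrix-supported match
(D) deep marine turbidite — does not account for salt casts, coarsening-upward
No candidate is consistent with all observations.

none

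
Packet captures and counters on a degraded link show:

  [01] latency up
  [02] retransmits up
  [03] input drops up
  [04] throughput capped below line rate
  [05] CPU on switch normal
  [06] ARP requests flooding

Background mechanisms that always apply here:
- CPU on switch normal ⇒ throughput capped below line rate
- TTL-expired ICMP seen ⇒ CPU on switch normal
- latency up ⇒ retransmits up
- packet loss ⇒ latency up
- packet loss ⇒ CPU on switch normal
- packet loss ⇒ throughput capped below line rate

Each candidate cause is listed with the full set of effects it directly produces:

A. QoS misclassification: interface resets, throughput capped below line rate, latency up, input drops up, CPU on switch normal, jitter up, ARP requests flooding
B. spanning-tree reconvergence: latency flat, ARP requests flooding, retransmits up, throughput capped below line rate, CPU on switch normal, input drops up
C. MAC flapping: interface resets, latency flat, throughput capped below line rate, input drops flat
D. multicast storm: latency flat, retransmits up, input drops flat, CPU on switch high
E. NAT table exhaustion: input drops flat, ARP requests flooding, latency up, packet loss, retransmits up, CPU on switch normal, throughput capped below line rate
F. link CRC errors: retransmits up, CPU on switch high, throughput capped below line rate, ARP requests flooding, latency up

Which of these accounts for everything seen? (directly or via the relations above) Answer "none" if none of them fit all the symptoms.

A

Testing each hypothesis:
(A) QoS misclassification — accounts for every observation (retransmits up via latency up → retransmits up)
(B) spanning-tree reconvergence — latency up ✗; retransmits up ✓; input drops up ✓; throughput capped below line rate ✓; CPU on switch normal ✓; ARP requests flooding ✓
(C) MAC flapping — latency up ✗; retransmits up ✗; input drops up ✗; throughput capped below line rate ✓; CPU on switch normal ✗; ARP requests flooding ✗
(D) multicast storm — latency up ✗; retransmits up ✓; input drops up ✗; throughput capped below line rate ✗; CPU on switch normal ✗; ARP requests flooding ✗
(E) NAT table exhaustion — latency up ✓; retransmits up ✓; input drops up ✗; throughput capped below line rate ✓; CPU on switch normal ✓; ARP requests flooding ✓
(F) link CRC errors — fails on input drops up, CPU on switch normal (predicts CPU on switch high, not CPU on switch normal)
(A) alone accounts for all the evidence.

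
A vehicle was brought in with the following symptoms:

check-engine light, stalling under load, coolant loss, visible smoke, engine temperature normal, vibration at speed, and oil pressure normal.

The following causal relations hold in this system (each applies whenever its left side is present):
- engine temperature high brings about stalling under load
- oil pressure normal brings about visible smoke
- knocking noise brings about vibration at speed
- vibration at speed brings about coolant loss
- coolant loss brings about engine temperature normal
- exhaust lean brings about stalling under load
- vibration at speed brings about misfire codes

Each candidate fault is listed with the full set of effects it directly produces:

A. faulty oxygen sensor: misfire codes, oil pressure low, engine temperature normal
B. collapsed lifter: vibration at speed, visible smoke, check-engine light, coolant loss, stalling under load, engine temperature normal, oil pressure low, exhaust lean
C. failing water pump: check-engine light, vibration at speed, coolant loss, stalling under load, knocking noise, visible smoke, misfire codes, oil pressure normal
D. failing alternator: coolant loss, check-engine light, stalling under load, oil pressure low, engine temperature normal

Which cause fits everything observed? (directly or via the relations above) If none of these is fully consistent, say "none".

Per-candidate check:
(A) faulty oxygen sensor — fails on check-engine light, stalling under load, coolant loss, visible smoke, vibration at speed, oil pressure normal (predicts oil pressure low, not oil pressure normal)
(B) collapsed lifter — check-engine light yes; stalling under load yes; coolant loss yes; visible smoke yes; engine temperature normal yes; vibration at speed yes; oil pressure normal NO
(C) failing water pump — check-engine light yes; stalling under load yes; coolant loss yes; visible smoke yes; engine temperature normal yes (through coolant loss → engine temperature normal); vibration at speed yes; oil pressure normal yes
(D) failing alternator — fails on visible smoke, vibration at speed, oil pressure normal (predicts oil pressure low, not oil pressure normal)
Only (C) is consistent with every observation.

C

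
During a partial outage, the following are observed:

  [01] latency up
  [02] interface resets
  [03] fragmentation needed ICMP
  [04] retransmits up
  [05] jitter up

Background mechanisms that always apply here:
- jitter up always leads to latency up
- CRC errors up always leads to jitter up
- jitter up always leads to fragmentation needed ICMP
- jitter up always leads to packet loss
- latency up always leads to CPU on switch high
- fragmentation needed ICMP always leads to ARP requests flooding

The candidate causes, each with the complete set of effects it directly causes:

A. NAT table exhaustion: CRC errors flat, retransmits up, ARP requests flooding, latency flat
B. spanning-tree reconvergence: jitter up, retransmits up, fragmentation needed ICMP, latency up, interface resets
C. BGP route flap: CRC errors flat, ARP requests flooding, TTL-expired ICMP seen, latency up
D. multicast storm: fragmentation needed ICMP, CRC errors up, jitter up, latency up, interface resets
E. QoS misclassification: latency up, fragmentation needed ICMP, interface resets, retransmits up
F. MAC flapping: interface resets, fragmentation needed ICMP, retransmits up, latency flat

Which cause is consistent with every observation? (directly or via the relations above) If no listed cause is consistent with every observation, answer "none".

B

For each candidate, compare predicted effects to what was observed:
(A) NAT table exhaustion — latency up NO; interface resets NO; fragmentation needed ICMP NO; retransmits up yes; jitter up NO
(B) spanning-tree reconvergence — latency up yes; interface resets yes; fragmentation needed ICMP yes; retransmits up yes; jitter up yes
(C) BGP route flap — does not account for interface resets, fragmentation needed ICMP, retransmits up, jitter up
(D) multicast storm — latency up yes; interface resets yes; fragmentation needed ICMP yes; retransmits up NO; jitter up yes
(E) QoS misclassification — latency up yes; interface resets yes; fragmentation needed ICMP yes; retransmits up yes; jitter up NO
(F) MAC flapping — fails on latency up, jitter up (predicts latency flat, not latency up)
(B) alone accounts for all the evidence.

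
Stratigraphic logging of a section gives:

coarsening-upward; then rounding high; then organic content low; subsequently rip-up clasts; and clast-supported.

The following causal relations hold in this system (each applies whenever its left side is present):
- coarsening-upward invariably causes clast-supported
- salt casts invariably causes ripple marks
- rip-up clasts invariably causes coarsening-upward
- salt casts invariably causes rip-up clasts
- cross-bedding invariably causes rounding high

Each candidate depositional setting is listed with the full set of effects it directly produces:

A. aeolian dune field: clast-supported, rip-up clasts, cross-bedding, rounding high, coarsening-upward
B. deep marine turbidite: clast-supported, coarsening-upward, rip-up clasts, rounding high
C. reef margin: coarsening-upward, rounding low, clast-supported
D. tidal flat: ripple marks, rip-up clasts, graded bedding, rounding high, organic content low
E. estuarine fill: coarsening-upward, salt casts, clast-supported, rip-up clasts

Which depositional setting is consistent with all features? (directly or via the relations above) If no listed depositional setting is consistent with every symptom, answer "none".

For each candidate, compare predicted effects to what was observed:
(A) aeolian dune field — does not account for organic content low
(B) deep marine turbidite — coarsening-upward yes; rounding high yes; organic content low NO; rip-up clasts yes; clast-supported yes
(C) reef margin — coarsening-upward yes; rounding high NO; organic content low NO; rip-up clasts NO; clast-supported yes
(D) tidal flat — accounts for every observation (coarsening-upward through rip-up clasts → coarsening-upward)
(E) estuarine fill — does not account for rounding high, organic content low
Only (D) is consistent with every observation.

D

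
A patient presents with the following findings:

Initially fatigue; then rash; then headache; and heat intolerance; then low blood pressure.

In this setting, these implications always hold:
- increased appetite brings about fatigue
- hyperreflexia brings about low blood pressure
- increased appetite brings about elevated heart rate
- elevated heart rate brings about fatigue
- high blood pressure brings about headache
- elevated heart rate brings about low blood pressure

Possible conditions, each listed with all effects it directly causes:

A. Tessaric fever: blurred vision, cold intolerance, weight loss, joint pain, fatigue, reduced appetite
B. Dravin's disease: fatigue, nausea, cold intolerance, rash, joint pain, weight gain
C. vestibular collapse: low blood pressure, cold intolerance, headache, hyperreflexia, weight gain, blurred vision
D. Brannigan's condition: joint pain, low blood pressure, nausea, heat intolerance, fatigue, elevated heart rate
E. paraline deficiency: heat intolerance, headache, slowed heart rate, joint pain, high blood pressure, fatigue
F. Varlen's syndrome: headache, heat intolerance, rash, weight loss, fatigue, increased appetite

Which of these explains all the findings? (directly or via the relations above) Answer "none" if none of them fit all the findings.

Testing each hypothesis:
(A) Tessaric fever — fails on rash, headache, heat intolerance, low blood pressure (predicts cold intolerance, not heat intolerance)
(B) Dravin's disease — fatigue yes; rash yes; headache NO; heat intolerance NO; low blood pressure NO
(C) vestibular collapse — fatigue NO; rash NO; headache yes; heat intolerance NO; low blood pressure yes
(D) Brannigan's condition — fatigue yes; rash NO; headache NO; heat intolerance yes; low blood pressure yes
(E) paraline deficiency — fails on rash, low blood pressure (predicts high blood pressure, not low blood pressure)
(F) Varlen's syndrome — accounts for every observation (low blood pressure by increased appetite → elevated heart rate → low blood pressure)
(F) alone accounts for all the evidence.

F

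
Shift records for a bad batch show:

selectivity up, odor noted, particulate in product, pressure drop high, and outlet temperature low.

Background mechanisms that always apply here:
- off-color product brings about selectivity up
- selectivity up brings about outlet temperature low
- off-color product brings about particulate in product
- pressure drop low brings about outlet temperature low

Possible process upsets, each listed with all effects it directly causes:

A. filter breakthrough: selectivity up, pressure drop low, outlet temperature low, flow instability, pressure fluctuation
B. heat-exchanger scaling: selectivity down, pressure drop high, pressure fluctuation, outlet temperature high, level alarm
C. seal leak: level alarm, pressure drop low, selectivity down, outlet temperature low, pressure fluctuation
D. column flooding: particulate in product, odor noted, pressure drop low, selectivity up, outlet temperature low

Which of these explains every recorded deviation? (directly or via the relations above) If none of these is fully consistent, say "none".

none

Per-candidate check:
(A) filter breakthrough — fails on odor noted, particulate in product, pressure drop high (predicts pressure drop low, not pressure drop high)
(B) heat-exchanger scaling — selectivity up ✗; odor noted ✗; particulate in product ✗; pressure drop high ✓; outlet temperature low ✗
(C) seal leak — selectivity up ✗; odor noted ✗; particulate in product ✗; pressure drop high ✗; outlet temperature low ✓
(D) column flooding — fails on pressure drop high (predicts pressure drop low, not pressure drop high)
Every candidate fails on at least one observation.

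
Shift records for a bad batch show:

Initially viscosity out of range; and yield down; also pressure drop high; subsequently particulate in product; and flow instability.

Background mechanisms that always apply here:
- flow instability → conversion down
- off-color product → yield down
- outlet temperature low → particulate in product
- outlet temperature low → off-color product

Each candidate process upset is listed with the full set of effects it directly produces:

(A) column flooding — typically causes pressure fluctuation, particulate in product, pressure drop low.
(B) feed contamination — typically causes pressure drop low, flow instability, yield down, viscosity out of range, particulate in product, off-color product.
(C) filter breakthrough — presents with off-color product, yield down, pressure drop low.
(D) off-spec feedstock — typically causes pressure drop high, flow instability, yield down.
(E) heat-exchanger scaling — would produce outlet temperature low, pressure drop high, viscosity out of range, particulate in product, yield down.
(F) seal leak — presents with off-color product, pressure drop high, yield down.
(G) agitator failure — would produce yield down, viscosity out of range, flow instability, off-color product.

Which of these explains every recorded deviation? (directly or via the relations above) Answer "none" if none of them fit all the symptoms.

Testing each hypothesis:
(A) column flooding — fails on viscosity out of range, yield down, pressure drop high, flow instability (predicts pressure drop low, not pressure drop high)
(B) feed contamination — fails on pressure drop high (predicts pressure drop low, not pressure drop high)
(C) filter breakthrough — viscosity out of range ✗; yield down ✓; pressure drop high ✗; particulate in product ✗; flow instability ✗
(D) off-spec feedstock — does not account for viscosity out of range, particulate in product
(E) heat-exchanger scaling — does not account for flow instability
(F) seal leak — does not account for viscosity out of range, particulate in product, flow instability
(G) agitator failure — viscosity out of range ✓; yield down ✓; pressure drop high ✗; particulate in product ✗; flow instability ✓
None of the listed candidates fits everything.

none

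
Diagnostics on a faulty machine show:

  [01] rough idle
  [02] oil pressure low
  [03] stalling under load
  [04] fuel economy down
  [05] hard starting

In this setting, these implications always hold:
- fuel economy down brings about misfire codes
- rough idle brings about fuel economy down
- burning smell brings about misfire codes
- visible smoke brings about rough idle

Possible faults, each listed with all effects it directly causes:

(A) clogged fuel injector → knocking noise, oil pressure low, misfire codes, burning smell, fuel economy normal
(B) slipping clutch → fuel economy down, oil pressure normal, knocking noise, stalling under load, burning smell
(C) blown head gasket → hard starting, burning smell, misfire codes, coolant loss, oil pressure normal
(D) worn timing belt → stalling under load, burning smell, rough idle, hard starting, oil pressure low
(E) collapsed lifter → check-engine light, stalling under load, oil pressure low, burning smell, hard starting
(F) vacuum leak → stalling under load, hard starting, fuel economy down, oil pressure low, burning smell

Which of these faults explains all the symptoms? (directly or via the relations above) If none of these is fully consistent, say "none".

Checking each candidate against the observations:
(A) clogged fuel injector — rough idle miss; oil pressure low match; stalling under load miss; fuel economy down miss; hard starting miss
(B) slipping clutch — rough idle miss; oil pressure low miss; stalling under load match; fuel economy down match; hard starting miss
(C) blown head gasket — fails on rough idle, oil pressure low, stalling under load, fuel economy down (predicts oil pressure normal, not oil pressure low)
(D) worn timing belt — accounts for every observation (fuel economy down via rough idle → fuel economy down)
(E) collapsed lifter — does not account for rough idle, fuel economy down
(F) vacuum leak — rough idle miss; oil pressure low match; stalling under load match; fuel economy down match; hard starting match
(D) is the only candidate with no mismatches.

D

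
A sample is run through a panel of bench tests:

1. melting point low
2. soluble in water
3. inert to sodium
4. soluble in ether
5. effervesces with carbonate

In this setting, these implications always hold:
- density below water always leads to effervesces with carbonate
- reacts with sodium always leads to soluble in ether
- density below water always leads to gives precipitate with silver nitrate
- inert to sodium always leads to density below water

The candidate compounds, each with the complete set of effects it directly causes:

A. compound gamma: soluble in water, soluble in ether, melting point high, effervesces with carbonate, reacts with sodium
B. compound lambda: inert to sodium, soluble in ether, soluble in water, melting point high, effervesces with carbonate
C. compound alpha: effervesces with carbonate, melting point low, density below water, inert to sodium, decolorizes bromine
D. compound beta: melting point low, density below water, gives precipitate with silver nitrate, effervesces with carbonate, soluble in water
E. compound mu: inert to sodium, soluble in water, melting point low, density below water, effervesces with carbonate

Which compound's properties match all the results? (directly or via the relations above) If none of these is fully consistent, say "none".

Testing each hypothesis:
(A) compound gamma — melting point low ✗; soluble in water ✓; inert to sodium ✗; soluble in ether ✓; effervesces with carbonate ✓
(B) compound lambda — fails on melting point low (predicts melting point high, not melting point low)
(C) compound alpha — melting point low ✓; soluble in water ✗; inert to sodium ✓; soluble in ether ✗; effervesces with carbonate ✓
(D) compound beta — does not account for inert to sodium, soluble in ether
(E) compound mu — does not account for soluble in ether
No candidate is consistent with all observations.

none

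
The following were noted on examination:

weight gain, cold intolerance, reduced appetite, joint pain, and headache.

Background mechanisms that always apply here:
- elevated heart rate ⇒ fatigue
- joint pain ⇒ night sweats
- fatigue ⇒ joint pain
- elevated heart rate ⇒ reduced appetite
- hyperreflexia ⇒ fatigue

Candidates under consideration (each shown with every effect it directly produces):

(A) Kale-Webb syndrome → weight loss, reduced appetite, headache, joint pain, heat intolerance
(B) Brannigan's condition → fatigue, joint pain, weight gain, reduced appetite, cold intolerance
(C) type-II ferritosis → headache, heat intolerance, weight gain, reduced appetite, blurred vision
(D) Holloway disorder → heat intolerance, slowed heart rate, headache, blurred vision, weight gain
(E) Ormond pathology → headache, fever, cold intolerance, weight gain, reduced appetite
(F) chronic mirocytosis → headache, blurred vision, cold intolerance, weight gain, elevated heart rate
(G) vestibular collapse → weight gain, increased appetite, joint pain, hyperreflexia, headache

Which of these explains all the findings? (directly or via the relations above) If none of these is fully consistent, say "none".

Testing each hypothesis:
(A) Kale-Webb syndrome — weight gain ✗; cold intolerance ✗; reduced appetite ✓; joint pain ✓; headache ✓
(B) Brannigan's condition — weight gain ✓; cold intolerance ✓; reduced appetite ✓; joint pain ✓; headache ✗
(C) type-II ferritosis — fails on cold intolerance, joint pain (predicts heat intolerance, not cold intolerance)
(D) Holloway disorder — weight gain ✓; cold intolerance ✗; reduced appetite ✗; joint pain ✗; headache ✓
(E) Ormond pathology — weight gain ✓; cold intolerance ✓; reduced appetite ✓; joint pain ✗; headache ✓
(F) chronic mirocytosis — weight gain ✓; cold intolerance ✓; reduced appetite ✓ (by elevated heart rate → reduced appetite); joint pain ✓ (by elevated heart rate → fatigue → joint pain); headache ✓
(G) vestibular collapse — fails on cold intolerance, reduced appetite (predicts increased appetite, not reduced appetite)
Only (F) is consistent with every observation.

F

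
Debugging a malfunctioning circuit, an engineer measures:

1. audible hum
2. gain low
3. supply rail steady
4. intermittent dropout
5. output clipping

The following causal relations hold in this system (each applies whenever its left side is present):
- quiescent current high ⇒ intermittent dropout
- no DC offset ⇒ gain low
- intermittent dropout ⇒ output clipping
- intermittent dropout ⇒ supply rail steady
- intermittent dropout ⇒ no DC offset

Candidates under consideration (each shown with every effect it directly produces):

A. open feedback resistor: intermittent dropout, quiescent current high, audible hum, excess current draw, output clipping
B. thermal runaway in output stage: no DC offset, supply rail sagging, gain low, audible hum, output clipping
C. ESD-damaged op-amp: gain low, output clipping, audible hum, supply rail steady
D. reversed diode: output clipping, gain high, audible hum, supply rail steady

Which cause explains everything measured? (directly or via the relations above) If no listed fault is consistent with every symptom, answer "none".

A

For each candidate, compare predicted effects to what was observed:
(A) open feedback resistor — accounts for every observation (gain low by intermittent dropout → no DC offset → gain low)
(B) thermal runaway in output stage — fails on supply rail steady, intermittent dropout (predicts supply rail sagging, not supply rail steady)
(C) ESD-damaged op-amp — audible hum +; gain low +; supply rail steady +; intermittent dropout -; output clipping +
(D) reversed diode — audible hum +; gain low -; supply rail steady +; intermittent dropout -; output clipping +
(A) is the only candidate with no mismatches.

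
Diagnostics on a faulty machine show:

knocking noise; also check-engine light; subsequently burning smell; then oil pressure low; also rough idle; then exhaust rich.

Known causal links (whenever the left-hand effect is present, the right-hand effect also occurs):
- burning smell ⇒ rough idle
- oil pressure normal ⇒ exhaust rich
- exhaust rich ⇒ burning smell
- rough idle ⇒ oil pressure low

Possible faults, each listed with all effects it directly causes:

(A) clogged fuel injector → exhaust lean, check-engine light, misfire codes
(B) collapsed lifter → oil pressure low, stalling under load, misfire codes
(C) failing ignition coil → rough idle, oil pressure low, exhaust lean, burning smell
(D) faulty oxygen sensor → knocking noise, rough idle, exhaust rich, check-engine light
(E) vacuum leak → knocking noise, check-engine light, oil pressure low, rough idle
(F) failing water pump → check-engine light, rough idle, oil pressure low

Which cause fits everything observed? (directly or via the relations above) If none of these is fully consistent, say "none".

D

Testing each hypothesis:
(A) clogged fuel injector — knocking noise ✗; check-engine light ✓; burning smell ✗; oil pressure low ✗; rough idle ✗; exhaust rich ✗
(B) collapsed lifter — does not account for knocking noise, check-engine light, burning smell, rough idle, exhaust rich
(C) failing ignition coil — knocking noise ✗; check-engine light ✗; burning smell ✓; oil pressure low ✓; rough idle ✓; exhaust rich ✗
(D) faulty oxygen sensor — accounts for every observation (burning smell through exhaust rich → burning smell)
(E) vacuum leak — does not account for burning smell, exhaust rich
(F) failing water pump — knocking noise ✗; check-engine light ✓; burning smell ✗; oil pressure low ✓; rough idle ✓; exhaust rich ✗
Only (D) is consistent with every observation.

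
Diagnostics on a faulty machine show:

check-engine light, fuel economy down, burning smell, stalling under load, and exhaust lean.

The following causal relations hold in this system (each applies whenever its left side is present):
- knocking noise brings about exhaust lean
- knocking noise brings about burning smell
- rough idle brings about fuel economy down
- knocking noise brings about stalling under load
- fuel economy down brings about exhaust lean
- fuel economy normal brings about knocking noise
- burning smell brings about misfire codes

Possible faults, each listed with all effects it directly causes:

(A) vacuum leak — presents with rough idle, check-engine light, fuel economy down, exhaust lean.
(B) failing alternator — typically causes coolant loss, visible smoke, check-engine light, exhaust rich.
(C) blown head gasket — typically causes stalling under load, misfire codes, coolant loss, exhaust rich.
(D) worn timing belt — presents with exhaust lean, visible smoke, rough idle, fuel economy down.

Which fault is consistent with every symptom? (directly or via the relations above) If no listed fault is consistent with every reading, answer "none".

none

Per-candidate check:
(A) vacuum leak — check-engine light yes; fuel economy down yes; burning smell NO; stalling under load NO; exhaust lean yes
(B) failing alternator — fails on fuel economy down, burning smell, stalling under load, exhaust lean (predicts exhaust rich, not exhaust lean)
(C) blown head gasket — check-engine light NO; fuel economy down NO; burning smell NO; stalling under load yes; exhaust lean NO
(D) worn timing belt — does not account for check-engine light, burning smell, stalling under load
None of the listed candidates fits everything.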